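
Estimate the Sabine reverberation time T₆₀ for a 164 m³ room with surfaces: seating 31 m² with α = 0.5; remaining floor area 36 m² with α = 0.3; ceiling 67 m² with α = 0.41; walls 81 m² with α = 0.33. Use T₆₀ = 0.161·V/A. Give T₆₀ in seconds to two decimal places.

Total absorption A = 31·0.5 + 36·0.3 + 67·0.41 + 81·0.33 = 80.50 m² sabins.
T₆₀ = 0.161 × 164 / 80.50 = 0.328 s.

0.33 s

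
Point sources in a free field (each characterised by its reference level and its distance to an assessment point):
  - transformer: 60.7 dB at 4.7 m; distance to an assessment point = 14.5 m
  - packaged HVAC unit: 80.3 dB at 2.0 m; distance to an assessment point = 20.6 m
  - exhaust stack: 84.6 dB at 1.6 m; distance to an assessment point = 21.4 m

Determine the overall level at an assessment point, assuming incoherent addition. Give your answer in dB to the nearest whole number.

64 dB

First find each source's level at the receiver (point-source: −20·log₁₀(r/r_ref)), then combine on an intensity basis.
transformer: 60.7 − 20·log₁₀(14.5/4.7) = 60.7 − 9.79 = 50.91 dB.
packaged HVAC unit: 80.3 − 20·log₁₀(20.6/2.0) = 80.3 − 20.26 = 60.04 dB.
exhaust stack: 84.6 − 20·log₁₀(21.4/1.6) = 84.6 − 22.53 = 62.07 dB.
Σ 10^(L/10) = 2.746e+06 → L_total = 10·log₁₀(2.746e+06) = 64.39 dB.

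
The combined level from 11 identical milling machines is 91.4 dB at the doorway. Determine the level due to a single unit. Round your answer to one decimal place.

81.0 dB

Dividing the total intensity by 11 lowers the level by 10·log₁₀ 11 = 10.414 dB: L₁ = 91.4 − 10.414.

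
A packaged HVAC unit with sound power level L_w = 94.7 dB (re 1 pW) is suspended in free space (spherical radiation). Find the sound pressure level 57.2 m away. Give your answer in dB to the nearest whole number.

49 dB

The power spreads over a sphere of area 4π·r², so L_p = L_w − 10·log₁₀(4π·r²).
4π·r² = 4.112e+04 m², 10·log₁₀ of that is 46.140 dB.
L_p = 94.7 − 46.140 = 48.56 dB.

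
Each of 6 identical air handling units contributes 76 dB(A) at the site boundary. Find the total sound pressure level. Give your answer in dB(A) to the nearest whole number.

L_total = L₁ + 10·log₁₀ N for N identical incoherent sources.
L_total = 76 + 10·log₁₀(6) = 76 + 7.782 = 83.78 dB(A).

84 dB(A)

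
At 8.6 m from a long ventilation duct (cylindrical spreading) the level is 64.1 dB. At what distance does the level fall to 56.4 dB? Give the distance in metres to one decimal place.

50.6 m

The 7.7 dB drop corresponds to a distance ratio of 10^(7.7/10) for a line source.
r₂ = 8.6·10^((64.1−56.4)/10) = 8.6·10^(7.7/10) = 50.64 m.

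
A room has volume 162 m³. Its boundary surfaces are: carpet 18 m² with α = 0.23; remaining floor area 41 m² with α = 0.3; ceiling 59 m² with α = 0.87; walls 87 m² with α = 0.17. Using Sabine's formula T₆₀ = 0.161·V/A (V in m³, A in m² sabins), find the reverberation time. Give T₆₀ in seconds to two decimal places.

Total absorption A = 18·0.23 + 41·0.3 + 59·0.87 + 87·0.17 = 82.56 m² sabins.
T₆₀ = 0.161·V/A = 0.161·162/82.56 = 0.316 s.

0.32 s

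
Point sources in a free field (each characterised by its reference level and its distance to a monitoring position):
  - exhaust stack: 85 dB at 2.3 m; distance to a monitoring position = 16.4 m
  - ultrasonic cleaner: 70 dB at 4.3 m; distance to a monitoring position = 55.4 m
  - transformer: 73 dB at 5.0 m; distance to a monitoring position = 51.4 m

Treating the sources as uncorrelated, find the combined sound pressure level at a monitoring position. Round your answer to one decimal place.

Apply inverse-square spreading to bring every level to the receiver, then sum 10^(L/10).
exhaust stack: 85 − 20·log₁₀(16.4/2.3) = 85 − 17.06 = 67.94 dB.
ultrasonic cleaner: 70 − 20·log₁₀(55.4/4.3) = 70 − 22.20 = 47.80 dB.
transformer: 73 − 20·log₁₀(51.4/5.0) = 73 − 20.24 = 52.76 dB.
Σ 10^(L/10) = 6.469e+06 → L_total = 10·log₁₀(6.469e+06) = 68.11 dB.

68.1 dB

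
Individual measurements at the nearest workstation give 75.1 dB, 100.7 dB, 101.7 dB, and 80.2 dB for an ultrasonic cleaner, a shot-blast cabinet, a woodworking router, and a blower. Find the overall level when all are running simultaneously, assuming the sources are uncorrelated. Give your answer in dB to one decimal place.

104.3 dB

Incoherent sources combine by intensity addition: L_total = 10·log₁₀(Σ 10^(L_i/10)).
Σ 10^(L/10) = 10^(75.1/10) + 10^(100.7/10) + 10^(101.7/10) + 10^(80.2/10) = 2.668e+10.
L_total = 10·log₁₀(2.668e+10) = 104.26 dB.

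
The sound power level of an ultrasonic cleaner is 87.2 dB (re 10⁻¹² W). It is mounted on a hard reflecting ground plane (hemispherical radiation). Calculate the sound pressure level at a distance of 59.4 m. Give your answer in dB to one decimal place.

43.7 dB

L_p = L_w − 10·log₁₀(2π·r²) with r = 59.4 m.
2π·r² = 2.217e+04 m², 10·log₁₀ of that is 43.458 dB.
L_p = 87.2 − 43.458 = 43.74 dB.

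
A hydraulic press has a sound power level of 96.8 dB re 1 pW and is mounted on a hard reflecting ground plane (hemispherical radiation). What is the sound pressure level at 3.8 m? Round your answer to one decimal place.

The power spreads over a hemisphere of area 2π·r², so L_p = L_w − 10·log₁₀(2π·r²).
2π·r² = 90.73 m², 10·log₁₀ of that is 19.577 dB.
L_p = 96.8 − 19.577 = 77.22 dB.

77.2 dB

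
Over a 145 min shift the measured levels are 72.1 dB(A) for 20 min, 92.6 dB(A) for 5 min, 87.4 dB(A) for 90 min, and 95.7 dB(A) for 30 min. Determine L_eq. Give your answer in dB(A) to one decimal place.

90.7 dB(A)

The energy average is taken in the linear domain: L_eq = 10·log₁₀[(Σ tᵢ·10^(Lᵢ/10))/T], T = 145 min.
Σ tᵢ·10^(Lᵢ/10) = 20·10^(72.1/10) + 5·10^(92.6/10) + 90·10^(87.4/10) + 30·10^(95.7/10) = 1.703e+11.
L_eq = 10·log₁₀(1.703e+11/145) = 90.70 dB(A).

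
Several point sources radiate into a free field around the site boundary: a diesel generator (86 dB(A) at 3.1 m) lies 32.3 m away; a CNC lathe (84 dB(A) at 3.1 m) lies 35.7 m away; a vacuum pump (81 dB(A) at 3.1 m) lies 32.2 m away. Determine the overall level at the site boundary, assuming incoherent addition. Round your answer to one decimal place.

68.3 dB(A)

Propagate each source to the receiver with L = L_ref − 20·log₁₀(r/r_ref), then add intensities.
diesel generator: 86 − 20·log₁₀(32.3/3.1) = 86 − 20.36 = 65.64 dB(A).
CNC lathe: 84 − 20·log₁₀(35.7/3.1) = 84 − 21.23 = 62.77 dB(A).
vacuum pump: 81 − 20·log₁₀(32.2/3.1) = 81 − 20.33 = 60.67 dB(A).
Σ 10^(L/10) = 6.728e+06 → L_total = 10·log₁₀(6.728e+06) = 68.28 dB(A).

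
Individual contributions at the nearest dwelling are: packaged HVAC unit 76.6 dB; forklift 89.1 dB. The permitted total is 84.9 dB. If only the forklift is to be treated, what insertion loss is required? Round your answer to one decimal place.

Everything except the forklift sums to 10^(76.6/10) = 4.571e+07 in linear terms, 76.60 dB.
To meet 84.9 dB overall, the treated forklift may contribute at most 10^(84.9/10) − 4.571e+07 = 2.633e+08, i.e. 84.20 dB.
So the forklift must be reduced from 89.1 to 84.20 dB: IL = 4.90 dB.

4.9 dB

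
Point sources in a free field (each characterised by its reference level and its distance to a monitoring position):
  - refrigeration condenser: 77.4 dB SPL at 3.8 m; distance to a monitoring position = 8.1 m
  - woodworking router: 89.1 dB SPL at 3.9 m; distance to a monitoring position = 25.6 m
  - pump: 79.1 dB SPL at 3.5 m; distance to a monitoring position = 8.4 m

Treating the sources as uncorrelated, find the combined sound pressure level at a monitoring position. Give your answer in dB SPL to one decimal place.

Apply inverse-square spreading to bring every level to the receiver, then sum 10^(L/10).
refrigeration condenser: 77.4 − 20·log₁₀(8.1/3.8) = 77.4 − 6.57 = 70.83 dB SPL.
woodworking router: 89.1 − 20·log₁₀(25.6/3.9) = 89.1 − 16.34 = 72.76 dB SPL.
pump: 79.1 − 20·log₁₀(8.4/3.5) = 79.1 − 7.60 = 71.50 dB SPL.
Σ 10^(L/10) = 4.507e+07 → L_total = 10·log₁₀(4.507e+07) = 76.54 dB SPL.

76.5 dB SPL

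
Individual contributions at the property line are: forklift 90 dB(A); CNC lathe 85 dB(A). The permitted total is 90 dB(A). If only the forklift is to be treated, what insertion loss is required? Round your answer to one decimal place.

1.7 dB

The untreated sources together contribute 10^(85/10) = 3.162e+08, i.e. 85.00 dB(A).
To meet 90 dB(A) overall, the treated forklift may contribute at most 10^(90/10) − 3.162e+08 = 6.838e+08, i.e. 88.35 dB(A).
So the forklift must be reduced from 90 to 88.35 dB(A): IL = 1.65 dB.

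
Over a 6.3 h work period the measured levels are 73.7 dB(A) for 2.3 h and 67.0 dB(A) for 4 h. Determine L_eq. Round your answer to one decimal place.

70.7 dB(A)

The energy average is taken in the linear domain: L_eq = 10·log₁₀[(Σ tᵢ·10^(Lᵢ/10))/T], T = 6.3 h.
Σ tᵢ·10^(Lᵢ/10) = 2.3·10^(73.7/10) + 4·10^(67.0/10) = 7.396e+07.
L_eq = 10·log₁₀(7.396e+07/6.3) = 70.70 dB(A).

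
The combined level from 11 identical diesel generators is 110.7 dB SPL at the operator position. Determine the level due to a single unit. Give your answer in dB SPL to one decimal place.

100.3 dB SPL

Dividing the total intensity by 11 lowers the level by 10·log₁₀ 11 = 10.414 dB: L₁ = 110.7 − 10.414.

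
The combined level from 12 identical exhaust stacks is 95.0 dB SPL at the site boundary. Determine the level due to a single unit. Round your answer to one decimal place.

84.2 dB SPL

12 equal contributions raise the level by 10·log₁₀ 12 = 10.792 dB, so each unit alone gives 95.0 − 10.792.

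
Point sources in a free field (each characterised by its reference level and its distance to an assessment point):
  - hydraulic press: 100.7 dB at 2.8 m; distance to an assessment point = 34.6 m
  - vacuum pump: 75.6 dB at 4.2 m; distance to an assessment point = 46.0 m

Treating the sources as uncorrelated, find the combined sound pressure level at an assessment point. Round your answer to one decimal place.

78.9 dB

Propagate each source to the receiver with L = L_ref − 20·log₁₀(r/r_ref), then add intensities.
hydraulic press: 100.7 − 20·log₁₀(34.6/2.8) = 100.7 − 21.84 = 78.86 dB.
vacuum pump: 75.6 − 20·log₁₀(46.0/4.2) = 75.6 − 20.79 = 54.81 dB.
Σ 10^(L/10) = 7.724e+07 → L_total = 10·log₁₀(7.724e+07) = 78.88 dB.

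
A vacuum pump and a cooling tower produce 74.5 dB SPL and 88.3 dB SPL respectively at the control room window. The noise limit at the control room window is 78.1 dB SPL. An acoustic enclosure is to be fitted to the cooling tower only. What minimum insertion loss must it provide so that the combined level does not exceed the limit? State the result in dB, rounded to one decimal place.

The untreated sources together contribute 10^(74.5/10) = 2.818e+07, i.e. 74.50 dB SPL.
To meet 78.1 dB SPL overall, the treated cooling tower may contribute at most 10^(78.1/10) − 2.818e+07 = 3.638e+07, i.e. 75.61 dB SPL.
So the cooling tower must be reduced from 88.3 to 75.61 dB SPL: IL = 12.69 dB.

12.7 dB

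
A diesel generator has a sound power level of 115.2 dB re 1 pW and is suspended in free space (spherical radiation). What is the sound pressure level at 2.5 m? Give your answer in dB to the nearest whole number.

96 dB

Free-field spherical radiation: L_p = L_w − 10·log₁₀(4π·r²), r = 2.5 m.
4π·r² = 78.54 m², 10·log₁₀ of that is 18.951 dB.
L_p = 115.2 − 18.951 = 96.25 dB.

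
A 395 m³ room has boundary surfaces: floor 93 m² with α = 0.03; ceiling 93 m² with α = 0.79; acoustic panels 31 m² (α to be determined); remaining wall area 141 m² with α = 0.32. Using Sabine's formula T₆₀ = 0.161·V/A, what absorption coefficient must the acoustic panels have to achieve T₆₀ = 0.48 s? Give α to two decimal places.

A = 0.161·V/T₆₀ = 0.161·395/0.48 = 132.49 m² sabins.
Absorption from the other surfaces = 93·0.03 + 93·0.79 + 141·0.32 = 121.38 m², so the acoustic panels must supply 11.11 m² over 31 m².
α = 11.11/31 = 0.358.

0.36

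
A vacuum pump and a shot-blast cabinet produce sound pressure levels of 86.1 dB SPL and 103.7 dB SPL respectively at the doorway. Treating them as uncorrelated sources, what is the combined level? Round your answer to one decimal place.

For uncorrelated sources the intensities add, so convert each level to linear form, sum, and take 10·log₁₀ of the total.
Σ 10^(L/10) = 10^(86.1/10) + 10^(103.7/10) = 2.385e+10.
L_total = 10·log₁₀(2.385e+10) = 103.77 dB SPL.

103.8 dB SPL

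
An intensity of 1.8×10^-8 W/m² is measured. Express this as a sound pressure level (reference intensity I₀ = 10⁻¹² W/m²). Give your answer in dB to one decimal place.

Dividing by I₀ shifts the exponent by 12: I/I₀ = 1.8×10^4.
L = 10·(0.2553 + 4) = 42.55 dB.

42.6 dB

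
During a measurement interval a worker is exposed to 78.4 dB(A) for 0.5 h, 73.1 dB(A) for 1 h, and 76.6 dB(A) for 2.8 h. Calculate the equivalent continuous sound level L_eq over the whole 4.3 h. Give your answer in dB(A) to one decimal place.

The energy average is taken in the linear domain: L_eq = 10·log₁₀[(Σ tᵢ·10^(Lᵢ/10))/T], T = 4.3 h.
Σ tᵢ·10^(Lᵢ/10) = 0.5·10^(78.4/10) + 1·10^(73.1/10) + 2.8·10^(76.6/10) = 1.830e+08.
L_eq = 10·log₁₀(1.830e+08/4.3) = 76.29 dB(A).

76.3 dB(A)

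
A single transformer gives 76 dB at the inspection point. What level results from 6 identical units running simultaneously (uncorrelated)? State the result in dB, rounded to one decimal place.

83.8 dB

N identical incoherent sources raise the level by 10·log₁₀ N.
L_total = 76 + 10·log₁₀(6) = 76 + 7.782 = 83.78 dB.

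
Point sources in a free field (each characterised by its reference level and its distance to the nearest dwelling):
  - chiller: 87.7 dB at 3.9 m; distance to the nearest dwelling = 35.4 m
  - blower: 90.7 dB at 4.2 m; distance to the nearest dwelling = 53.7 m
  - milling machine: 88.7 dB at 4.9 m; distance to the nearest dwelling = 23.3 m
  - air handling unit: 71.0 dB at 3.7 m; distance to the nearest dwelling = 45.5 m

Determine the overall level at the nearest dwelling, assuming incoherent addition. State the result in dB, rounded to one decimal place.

76.7 dB

Propagate each source to the receiver with L = L_ref − 20·log₁₀(r/r_ref), then add intensities.
chiller: 87.7 − 20·log₁₀(35.4/3.9) = 87.7 − 19.16 = 68.54 dB.
blower: 90.7 − 20·log₁₀(53.7/4.2) = 90.7 − 22.13 = 68.57 dB.
milling machine: 88.7 − 20·log₁₀(23.3/4.9) = 88.7 − 13.54 = 75.16 dB.
air handling unit: 71.0 − 20·log₁₀(45.5/3.7) = 71.0 − 21.80 = 49.20 dB.
Σ 10^(L/10) = 4.720e+07 → L_total = 10·log₁₀(4.720e+07) = 76.74 dB.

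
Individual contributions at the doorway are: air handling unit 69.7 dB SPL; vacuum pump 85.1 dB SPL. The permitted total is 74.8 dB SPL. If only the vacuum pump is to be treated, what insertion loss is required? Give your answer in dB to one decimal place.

11.9 dB

Everything except the vacuum pump sums to 10^(69.7/10) = 9.333e+06 in linear terms, 69.70 dB SPL.
To meet 74.8 dB SPL overall, the treated vacuum pump may contribute at most 10^(74.8/10) − 9.333e+06 = 2.087e+07, i.e. 73.19 dB SPL.
Required insertion loss = 85.1 − 73.19 = 11.91 dB.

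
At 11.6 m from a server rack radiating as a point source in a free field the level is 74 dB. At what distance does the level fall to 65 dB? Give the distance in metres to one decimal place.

For a point source L₁ − L₂ = 20·log₁₀(r₂/r₁), so r₂ = r₁·10^((L₁−L₂)/20).
r₂ = 11.6·10^((74−65)/20) = 11.6·10^(9.0/20) = 32.69 m.

32.7 m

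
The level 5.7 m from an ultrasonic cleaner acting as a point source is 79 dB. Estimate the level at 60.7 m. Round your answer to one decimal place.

Point-source attenuation: ΔL = 20·log₁₀(r₂/r₁) = 20·log₁₀(60.7/5.7) = 20.546 dB.
L₂ = 79 − 20·log₁₀(60.7/5.7) = 79 − 20.546 = 58.45 dB.

58.5 dB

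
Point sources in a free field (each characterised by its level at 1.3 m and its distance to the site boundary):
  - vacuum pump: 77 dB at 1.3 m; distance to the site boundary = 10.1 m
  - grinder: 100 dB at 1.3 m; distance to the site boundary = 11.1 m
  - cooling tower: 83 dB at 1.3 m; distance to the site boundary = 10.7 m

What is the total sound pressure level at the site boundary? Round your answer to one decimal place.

81.5 dB

Apply inverse-square spreading to bring every level to the receiver, then sum 10^(L/10).
vacuum pump: 77 − 20·log₁₀(10.1/1.3) = 77 − 17.81 = 59.19 dB.
grinder: 100 − 20·log₁₀(11.1/1.3) = 100 − 18.63 = 81.37 dB.
cooling tower: 83 − 20·log₁₀(10.7/1.3) = 83 − 18.31 = 64.69 dB.
Σ 10^(L/10) = 1.409e+08 → L_total = 10·log₁₀(1.409e+08) = 81.49 dB.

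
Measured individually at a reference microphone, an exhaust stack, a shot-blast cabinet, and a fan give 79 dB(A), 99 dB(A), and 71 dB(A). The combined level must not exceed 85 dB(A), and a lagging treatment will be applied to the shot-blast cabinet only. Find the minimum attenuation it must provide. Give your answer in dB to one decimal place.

15.5 dB

The untreated sources together contribute 10^(79/10) + 10^(71/10) = 9.202e+07, i.e. 79.64 dB(A).
The limit corresponds to 10^(85/10) = 3.162e+08; subtracting the fixed part leaves 2.242e+08 for the shot-blast cabinet, i.e. 83.51 dB(A).
So the shot-blast cabinet must be reduced from 99 to 83.51 dB(A): IL = 15.49 dB.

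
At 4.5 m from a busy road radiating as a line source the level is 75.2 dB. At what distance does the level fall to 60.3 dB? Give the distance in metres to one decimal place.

Line-source spreading drops the level by 10·log₁₀(r₂/r₁); inverting, r₂/r₁ = 10^(ΔL/10).
r₂ = 4.5·10^((75.2−60.3)/10) = 4.5·10^(14.9/10) = 139.06 m.

139.1 m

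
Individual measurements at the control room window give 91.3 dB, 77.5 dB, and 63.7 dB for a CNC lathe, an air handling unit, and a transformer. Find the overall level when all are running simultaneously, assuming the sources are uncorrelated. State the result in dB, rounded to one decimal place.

91.5 dB

For uncorrelated sources the intensities add, so convert each level to linear form, sum, and take 10·log₁₀ of the total.
Σ 10^(L/10) = 10^(91.3/10) + 10^(77.5/10) + 10^(63.7/10) = 1.408e+09.
L_total = 10·log₁₀(1.408e+09) = 91.48 dB.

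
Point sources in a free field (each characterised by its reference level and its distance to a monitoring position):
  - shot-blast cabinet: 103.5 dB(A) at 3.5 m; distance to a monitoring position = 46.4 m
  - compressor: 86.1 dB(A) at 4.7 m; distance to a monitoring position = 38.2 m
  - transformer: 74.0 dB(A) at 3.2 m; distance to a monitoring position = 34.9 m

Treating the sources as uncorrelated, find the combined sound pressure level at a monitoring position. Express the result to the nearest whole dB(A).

First find each source's level at the receiver (point-source: −20·log₁₀(r/r_ref)), then combine on an intensity basis.
shot-blast cabinet: 103.5 − 20·log₁₀(46.4/3.5) = 103.5 − 22.45 = 81.05 dB(A).
compressor: 86.1 − 20·log₁₀(38.2/4.7) = 86.1 − 18.20 = 67.90 dB(A).
transformer: 74.0 − 20·log₁₀(34.9/3.2) = 74.0 − 20.75 = 53.25 dB(A).
Σ 10^(L/10) = 1.338e+08 → L_total = 10·log₁₀(1.338e+08) = 81.26 dB(A).

81 dB(A)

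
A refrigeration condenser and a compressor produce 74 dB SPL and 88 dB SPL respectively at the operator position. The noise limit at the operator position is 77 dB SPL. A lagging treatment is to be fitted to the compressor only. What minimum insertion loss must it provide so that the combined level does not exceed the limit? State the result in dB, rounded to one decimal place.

The untreated sources together contribute 10^(74/10) = 2.512e+07, i.e. 74.00 dB SPL.
To meet 77 dB SPL overall, the treated compressor may contribute at most 10^(77/10) − 2.512e+07 = 2.500e+07, i.e. 73.98 dB SPL.
Required insertion loss = 88 − 73.98 = 14.02 dB.

14.0 dB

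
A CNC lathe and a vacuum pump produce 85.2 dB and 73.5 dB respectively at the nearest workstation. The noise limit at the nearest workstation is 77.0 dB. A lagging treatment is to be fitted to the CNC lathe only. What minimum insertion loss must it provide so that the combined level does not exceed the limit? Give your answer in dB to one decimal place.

10.8 dB

The untreated sources together contribute 10^(73.5/10) = 2.239e+07, i.e. 73.50 dB.
To meet 77.0 dB overall, the treated CNC lathe may contribute at most 10^(77.0/10) − 2.239e+07 = 2.773e+07, i.e. 74.43 dB.
So the CNC lathe must be reduced from 85.2 to 74.43 dB: IL = 10.77 dB.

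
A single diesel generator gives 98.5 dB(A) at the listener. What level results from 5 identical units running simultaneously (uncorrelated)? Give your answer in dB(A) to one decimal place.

105.5 dB(A)

N identical incoherent sources raise the level by 10·log₁₀ N.
L_total = 98.5 + 10·log₁₀(5) = 98.5 + 6.990 = 105.49 dB(A).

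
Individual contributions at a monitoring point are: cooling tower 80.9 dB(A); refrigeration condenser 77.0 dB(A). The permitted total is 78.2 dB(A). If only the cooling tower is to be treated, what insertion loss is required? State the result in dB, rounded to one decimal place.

Fixed contribution from the other source: Σ 10^(L/10) = 10^(77.0/10) = 5.012e+07 (77.00 dB(A)).
To meet 78.2 dB(A) overall, the treated cooling tower may contribute at most 10^(78.2/10) − 5.012e+07 = 1.595e+07, i.e. 72.03 dB(A).
So the cooling tower must be reduced from 80.9 to 72.03 dB(A): IL = 8.87 dB.

8.9 dB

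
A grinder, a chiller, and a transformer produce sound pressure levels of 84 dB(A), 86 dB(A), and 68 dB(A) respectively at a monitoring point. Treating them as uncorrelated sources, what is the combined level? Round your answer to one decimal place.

Incoherent sources combine by intensity addition: L_total = 10·log₁₀(Σ 10^(L_i/10)).
Σ 10^(L/10) = 10^(84/10) + 10^(86/10) + 10^(68/10) = 6.556e+08.
L_total = 10·log₁₀(6.556e+08) = 88.17 dB(A).

88.2 dB(A)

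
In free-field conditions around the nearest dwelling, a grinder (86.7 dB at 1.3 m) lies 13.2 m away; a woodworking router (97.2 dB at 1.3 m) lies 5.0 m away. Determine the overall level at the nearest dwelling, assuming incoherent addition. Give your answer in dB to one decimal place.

85.6 dB

First find each source's level at the receiver (point-source: −20·log₁₀(r/r_ref)), then combine on an intensity basis.
grinder: 86.7 − 20·log₁₀(13.2/1.3) = 86.7 − 20.13 = 66.57 dB.
woodworking router: 97.2 − 20·log₁₀(5.0/1.3) = 97.2 − 11.70 = 85.50 dB.
Σ 10^(L/10) = 3.593e+08 → L_total = 10·log₁₀(3.593e+08) = 85.55 dB.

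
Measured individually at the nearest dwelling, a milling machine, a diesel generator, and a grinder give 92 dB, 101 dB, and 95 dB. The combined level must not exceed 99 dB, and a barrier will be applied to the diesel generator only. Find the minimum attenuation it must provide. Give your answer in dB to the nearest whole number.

6 dB

Everything except the diesel generator sums to 10^(92/10) + 10^(95/10) = 4.747e+09 in linear terms, 96.76 dB.
To meet 99 dB overall, the treated diesel generator may contribute at most 10^(99/10) − 4.747e+09 = 3.196e+09, i.e. 95.05 dB.
Required insertion loss = 101 − 95.05 = 5.95 dB.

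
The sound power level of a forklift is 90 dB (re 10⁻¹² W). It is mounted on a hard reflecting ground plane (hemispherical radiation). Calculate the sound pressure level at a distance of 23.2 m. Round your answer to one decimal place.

The power spreads over a hemisphere of area 2π·r², so L_p = L_w − 10·log₁₀(2π·r²).
2π·r² = 3382 m², 10·log₁₀ of that is 35.292 dB.
L_p = 90 − 35.292 = 54.71 dB.

54.7 dB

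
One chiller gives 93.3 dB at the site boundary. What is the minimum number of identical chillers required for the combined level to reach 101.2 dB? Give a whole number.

7

Need L₁ + 10·log₁₀ N ≥ 101.2, i.e. log₁₀ N ≥ 0.79.
N ≥ 10^(7.9/10) = 6.166, so N = 7.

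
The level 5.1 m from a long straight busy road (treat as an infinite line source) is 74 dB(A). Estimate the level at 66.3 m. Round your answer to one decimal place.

62.9 dB(A)

For a line source, L₂ = L₁ − 10·log₁₀(r₂/r₁).
L₂ = 74 − 10·log₁₀(66.3/5.1) = 74 − 11.139 = 62.86 dB(A).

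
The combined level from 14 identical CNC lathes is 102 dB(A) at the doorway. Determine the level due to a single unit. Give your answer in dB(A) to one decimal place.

14 equal contributions raise the level by 10·log₁₀ 14 = 11.461 dB, so each unit alone gives 102 − 11.461.

90.5 dB(A)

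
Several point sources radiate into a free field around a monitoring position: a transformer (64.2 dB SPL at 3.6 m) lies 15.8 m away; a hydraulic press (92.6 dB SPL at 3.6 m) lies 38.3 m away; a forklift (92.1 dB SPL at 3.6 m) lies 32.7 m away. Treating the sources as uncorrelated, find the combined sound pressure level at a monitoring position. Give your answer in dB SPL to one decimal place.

Propagate each source to the receiver with L = L_ref − 20·log₁₀(r/r_ref), then add intensities.
transformer: 64.2 − 20·log₁₀(15.8/3.6) = 64.2 − 12.85 = 51.35 dB SPL.
hydraulic press: 92.6 − 20·log₁₀(38.3/3.6) = 92.6 − 20.54 = 72.06 dB SPL.
forklift: 92.1 − 20·log₁₀(32.7/3.6) = 92.1 − 19.16 = 72.94 dB SPL.
Σ 10^(L/10) = 3.587e+07 → L_total = 10·log₁₀(3.587e+07) = 75.55 dB SPL.

75.5 dB SPL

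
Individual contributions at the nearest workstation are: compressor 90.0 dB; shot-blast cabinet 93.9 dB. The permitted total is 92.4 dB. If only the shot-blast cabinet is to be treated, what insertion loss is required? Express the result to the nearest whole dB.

Everything except the shot-blast cabinet sums to 10^(90.0/10) = 1.000e+09 in linear terms, 90.00 dB.
The limit corresponds to 10^(92.4/10) = 1.738e+09; subtracting the fixed part leaves 7.378e+08 for the shot-blast cabinet, i.e. 88.68 dB.
So the shot-blast cabinet must be reduced from 93.9 to 88.68 dB: IL = 5.22 dB.

5 dB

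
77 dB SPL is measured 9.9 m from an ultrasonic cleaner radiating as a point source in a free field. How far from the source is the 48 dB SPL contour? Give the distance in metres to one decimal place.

279.0 m

Point-source spreading drops the level by 20·log₁₀(r₂/r₁); inverting, r₂/r₁ = 10^(ΔL/20).
r₂ = 9.9·10^((77−48)/20) = 9.9·10^(29.0/20) = 279.02 m.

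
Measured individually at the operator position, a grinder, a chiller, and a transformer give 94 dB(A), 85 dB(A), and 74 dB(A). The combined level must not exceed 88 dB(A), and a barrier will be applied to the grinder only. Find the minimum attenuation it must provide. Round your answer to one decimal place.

Fixed contribution from the other sources: Σ 10^(L/10) = 10^(85/10) + 10^(74/10) = 3.413e+08 (85.33 dB(A)).
To meet 88 dB(A) overall, the treated grinder may contribute at most 10^(88/10) − 3.413e+08 = 2.896e+08, i.e. 84.62 dB(A).
Required insertion loss = 94 − 84.62 = 9.38 dB.

9.4 dB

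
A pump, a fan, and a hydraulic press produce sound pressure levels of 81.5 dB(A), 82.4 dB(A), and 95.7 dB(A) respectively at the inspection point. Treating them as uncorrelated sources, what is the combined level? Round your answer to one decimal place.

96.1 dB(A)

Incoherent sources combine by intensity addition: L_total = 10·log₁₀(Σ 10^(L_i/10)).
Σ 10^(L/10) = 10^(81.5/10) + 10^(82.4/10) + 10^(95.7/10) = 4.030e+09.
L_total = 10·log₁₀(4.030e+09) = 96.05 dB(A).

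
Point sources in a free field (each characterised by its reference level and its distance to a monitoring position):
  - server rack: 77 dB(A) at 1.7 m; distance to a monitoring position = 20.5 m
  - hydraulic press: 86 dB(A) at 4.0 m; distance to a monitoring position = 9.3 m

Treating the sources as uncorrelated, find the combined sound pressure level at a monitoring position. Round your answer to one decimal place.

First find each source's level at the receiver (point-source: −20·log₁₀(r/r_ref)), then combine on an intensity basis.
server rack: 77 − 20·log₁₀(20.5/1.7) = 77 − 21.63 = 55.37 dB(A).
hydraulic press: 86 − 20·log₁₀(9.3/4.0) = 86 − 7.33 = 78.67 dB(A).
Σ 10^(L/10) = 7.399e+07 → L_total = 10·log₁₀(7.399e+07) = 78.69 dB(A).

78.7 dB(A)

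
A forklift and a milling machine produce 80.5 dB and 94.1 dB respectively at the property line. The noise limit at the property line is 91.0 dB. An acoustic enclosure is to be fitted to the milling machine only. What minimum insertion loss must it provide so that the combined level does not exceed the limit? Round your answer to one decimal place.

Everything except the milling machine sums to 10^(80.5/10) = 1.122e+08 in linear terms, 80.50 dB.
The limit corresponds to 10^(91.0/10) = 1.259e+09; subtracting the fixed part leaves 1.147e+09 for the milling machine, i.e. 90.59 dB.
Required insertion loss = 94.1 − 90.59 = 3.51 dB.

3.5 dB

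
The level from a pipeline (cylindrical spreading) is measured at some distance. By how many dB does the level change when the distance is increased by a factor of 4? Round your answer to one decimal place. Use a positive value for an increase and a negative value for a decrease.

With cylindrical spreading the level changes by −10·log₁₀(r₂/r₁).
ΔL = −10·log₁₀(4) = -6.02 dB.

-6.0 dB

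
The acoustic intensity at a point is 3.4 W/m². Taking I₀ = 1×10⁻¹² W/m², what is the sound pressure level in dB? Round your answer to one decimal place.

125.3 dB

I/I₀ = 3.4/10⁻¹² = 3.4×10^12, and L = 10·log₁₀(I/I₀).
L = 10·(0.5315 + 12) = 125.31 dB.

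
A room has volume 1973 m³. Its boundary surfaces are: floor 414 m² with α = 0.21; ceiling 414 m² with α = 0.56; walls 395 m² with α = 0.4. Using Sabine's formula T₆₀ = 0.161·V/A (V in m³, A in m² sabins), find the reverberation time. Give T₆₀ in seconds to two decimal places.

Total absorption A = 414·0.21 + 414·0.56 + 395·0.4 = 476.78 m² sabins.
T₆₀ = 0.161·V/A = 0.161·1973/476.78 = 0.666 s.

0.67 s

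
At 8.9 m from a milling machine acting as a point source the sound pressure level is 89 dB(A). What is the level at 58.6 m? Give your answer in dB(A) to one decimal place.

Point-source attenuation: ΔL = 20·log₁₀(r₂/r₁) = 20·log₁₀(58.6/8.9) = 16.370 dB.
L₂ = 89 − 20·log₁₀(58.6/8.9) = 89 − 16.370 = 72.63 dB(A).

72.6 dB(A)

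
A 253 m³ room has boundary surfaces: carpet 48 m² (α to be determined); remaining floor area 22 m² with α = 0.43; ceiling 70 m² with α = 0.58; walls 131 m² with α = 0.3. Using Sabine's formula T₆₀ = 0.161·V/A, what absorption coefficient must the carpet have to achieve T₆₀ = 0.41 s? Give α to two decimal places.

Required total absorption A = 0.161·253/0.41 = 99.35 m².
Absorption from the other surfaces = 22·0.43 + 70·0.58 + 131·0.3 = 89.36 m², so the carpet must supply 9.99 m² over 48 m².
α = 9.99/48 = 0.208.

0.21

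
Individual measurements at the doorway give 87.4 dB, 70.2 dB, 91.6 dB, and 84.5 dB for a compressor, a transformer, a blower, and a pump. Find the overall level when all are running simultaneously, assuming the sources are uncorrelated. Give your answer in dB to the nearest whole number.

Incoherent sources combine by intensity addition: L_total = 10·log₁₀(Σ 10^(L_i/10)).
Σ 10^(L/10) = 10^(87.4/10) + 10^(70.2/10) + 10^(91.6/10) + 10^(84.5/10) = 2.287e+09.
L_total = 10·log₁₀(2.287e+09) = 93.59 dB.

94 dB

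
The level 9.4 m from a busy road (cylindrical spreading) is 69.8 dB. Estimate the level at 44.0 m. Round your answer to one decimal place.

Line-source attenuation: ΔL = 10·log₁₀(r₂/r₁) = 10·log₁₀(44.0/9.4) = 6.703 dB.
L₂ = 69.8 − 10·log₁₀(44.0/9.4) = 69.8 − 6.703 = 63.10 dB.

63.1 dB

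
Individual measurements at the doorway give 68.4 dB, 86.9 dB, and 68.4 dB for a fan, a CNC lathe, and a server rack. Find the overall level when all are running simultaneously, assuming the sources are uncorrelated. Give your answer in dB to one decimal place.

87.0 dB

For uncorrelated sources the intensities add, so convert each level to linear form, sum, and take 10·log₁₀ of the total.
Σ 10^(L/10) = 10^(68.4/10) + 10^(86.9/10) + 10^(68.4/10) = 5.036e+08.
L_total = 10·log₁₀(5.036e+08) = 87.02 dB.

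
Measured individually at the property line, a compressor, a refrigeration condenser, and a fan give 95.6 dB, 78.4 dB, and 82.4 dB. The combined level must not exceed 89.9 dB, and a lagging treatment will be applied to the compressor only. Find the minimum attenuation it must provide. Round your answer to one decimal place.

6.9 dB

Fixed contribution from the other sources: Σ 10^(L/10) = 10^(78.4/10) + 10^(82.4/10) = 2.430e+08 (83.86 dB).
The limit corresponds to 10^(89.9/10) = 9.772e+08; subtracting the fixed part leaves 7.343e+08 for the compressor, i.e. 88.66 dB.
Required insertion loss = 95.6 − 88.66 = 6.94 dB.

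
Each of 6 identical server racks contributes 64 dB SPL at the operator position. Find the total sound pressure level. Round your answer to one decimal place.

L_total = L₁ + 10·log₁₀ N for N identical incoherent sources.
L_total = 64 + 10·log₁₀(6) = 64 + 7.782 = 71.78 dB SPL.

71.8 dB SPL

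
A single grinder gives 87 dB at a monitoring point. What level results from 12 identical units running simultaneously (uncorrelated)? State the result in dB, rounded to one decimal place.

97.8 dB

With 12 equal, uncorrelated contributions the intensity is 12× that of one unit, giving a rise of 10·log₁₀ 12.
L_total = 87 + 10·log₁₀(12) = 87 + 10.792 = 97.79 dB.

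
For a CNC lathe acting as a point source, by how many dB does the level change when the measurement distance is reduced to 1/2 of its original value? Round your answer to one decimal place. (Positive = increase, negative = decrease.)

+6.0 dB

With spherical spreading the level changes by −20·log₁₀(r₂/r₁).
ΔL = −20·log₁₀(0.5) = +6.02 dB.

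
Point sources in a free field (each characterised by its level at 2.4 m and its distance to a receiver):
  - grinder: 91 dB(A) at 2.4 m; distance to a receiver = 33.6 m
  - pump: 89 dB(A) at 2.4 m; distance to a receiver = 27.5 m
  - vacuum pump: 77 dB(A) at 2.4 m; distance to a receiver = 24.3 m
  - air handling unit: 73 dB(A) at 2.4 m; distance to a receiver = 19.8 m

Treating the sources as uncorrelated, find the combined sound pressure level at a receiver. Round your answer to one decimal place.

71.2 dB(A)

Apply inverse-square spreading to bring every level to the receiver, then sum 10^(L/10).
grinder: 91 − 20·log₁₀(33.6/2.4) = 91 − 22.92 = 68.08 dB(A).
pump: 89 − 20·log₁₀(27.5/2.4) = 89 − 21.18 = 67.82 dB(A).
vacuum pump: 77 − 20·log₁₀(24.3/2.4) = 77 − 20.11 = 56.89 dB(A).
air handling unit: 73 − 20·log₁₀(19.8/2.4) = 73 − 18.33 = 54.67 dB(A).
Σ 10^(L/10) = 1.326e+07 → L_total = 10·log₁₀(1.326e+07) = 71.22 dB(A).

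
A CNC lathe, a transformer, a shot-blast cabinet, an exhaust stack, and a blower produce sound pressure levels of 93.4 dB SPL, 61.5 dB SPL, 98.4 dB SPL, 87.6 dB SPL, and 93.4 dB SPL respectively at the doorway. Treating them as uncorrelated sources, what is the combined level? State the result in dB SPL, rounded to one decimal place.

Incoherent sources combine by intensity addition: L_total = 10·log₁₀(Σ 10^(L_i/10)).
Σ 10^(L/10) = 10^(93.4/10) + 10^(61.5/10) + 10^(98.4/10) + 10^(87.6/10) + 10^(93.4/10) = 1.187e+10.
L_total = 10·log₁₀(1.187e+10) = 100.74 dB SPL.

100.7 dB SPL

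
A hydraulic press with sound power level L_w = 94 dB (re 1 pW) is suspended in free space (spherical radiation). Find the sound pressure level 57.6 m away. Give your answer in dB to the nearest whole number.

Free-field spherical radiation: L_p = L_w − 10·log₁₀(4π·r²), r = 57.6 m.
4π·r² = 4.169e+04 m², 10·log₁₀ of that is 46.201 dB.
L_p = 94 − 46.201 = 47.80 dB.

48 dB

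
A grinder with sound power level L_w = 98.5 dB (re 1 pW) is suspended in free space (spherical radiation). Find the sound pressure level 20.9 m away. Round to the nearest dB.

The power spreads over a sphere of area 4π·r², so L_p = L_w − 10·log₁₀(4π·r²).
4π·r² = 5489 m², 10·log₁₀ of that is 37.395 dB.
L_p = 98.5 − 37.395 = 61.10 dB.

61 dB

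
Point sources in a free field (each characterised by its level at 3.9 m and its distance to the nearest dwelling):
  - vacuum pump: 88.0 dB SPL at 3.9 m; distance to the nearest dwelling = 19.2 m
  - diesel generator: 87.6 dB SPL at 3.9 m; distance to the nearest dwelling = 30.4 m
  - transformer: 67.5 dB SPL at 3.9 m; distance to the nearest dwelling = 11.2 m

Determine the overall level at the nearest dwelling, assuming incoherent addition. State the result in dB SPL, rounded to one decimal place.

75.6 dB SPL

Propagate each source to the receiver with L = L_ref − 20·log₁₀(r/r_ref), then add intensities.
vacuum pump: 88.0 − 20·log₁₀(19.2/3.9) = 88.0 − 13.84 = 74.16 dB SPL.
diesel generator: 87.6 − 20·log₁₀(30.4/3.9) = 87.6 − 17.84 = 69.76 dB SPL.
transformer: 67.5 − 20·log₁₀(11.2/3.9) = 67.5 − 9.16 = 58.34 dB SPL.
Σ 10^(L/10) = 3.619e+07 → L_total = 10·log₁₀(3.619e+07) = 75.59 dB SPL.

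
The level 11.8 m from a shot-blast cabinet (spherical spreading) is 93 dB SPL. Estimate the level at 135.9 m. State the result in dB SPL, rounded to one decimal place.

Point-source attenuation: ΔL = 20·log₁₀(r₂/r₁) = 20·log₁₀(135.9/11.8) = 21.227 dB.
L₂ = 93 − 20·log₁₀(135.9/11.8) = 93 − 21.227 = 71.77 dB SPL.

71.8 dB SPL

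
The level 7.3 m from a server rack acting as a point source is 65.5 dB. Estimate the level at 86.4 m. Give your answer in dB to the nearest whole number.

44 dB

For a point source, L₂ = L₁ − 20·log₁₀(r₂/r₁).
L₂ = 65.5 − 20·log₁₀(86.4/7.3) = 65.5 − 21.464 = 44.04 dB.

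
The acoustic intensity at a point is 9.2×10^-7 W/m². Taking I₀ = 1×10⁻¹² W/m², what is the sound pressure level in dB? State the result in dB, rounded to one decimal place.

I/I₀ = 9.2×10^-7/10⁻¹² = 9.2×10^5, and L = 10·log₁₀(I/I₀).
L = 10·(0.9638 + 5) = 59.64 dB.

59.6 dB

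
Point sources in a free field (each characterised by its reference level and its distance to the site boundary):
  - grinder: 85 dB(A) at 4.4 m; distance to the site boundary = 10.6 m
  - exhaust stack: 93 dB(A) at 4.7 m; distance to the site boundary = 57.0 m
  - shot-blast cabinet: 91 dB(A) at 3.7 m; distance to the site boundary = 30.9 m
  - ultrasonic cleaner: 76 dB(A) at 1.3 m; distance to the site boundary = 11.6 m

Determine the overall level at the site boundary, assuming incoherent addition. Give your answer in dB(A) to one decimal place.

Apply inverse-square spreading to bring every level to the receiver, then sum 10^(L/10).
grinder: 85 − 20·log₁₀(10.6/4.4) = 85 − 7.64 = 77.36 dB(A).
exhaust stack: 93 − 20·log₁₀(57.0/4.7) = 93 − 21.68 = 71.32 dB(A).
shot-blast cabinet: 91 − 20·log₁₀(30.9/3.7) = 91 − 18.44 = 72.56 dB(A).
ultrasonic cleaner: 76 − 20·log₁₀(11.6/1.3) = 76 − 19.01 = 56.99 dB(A).
Σ 10^(L/10) = 8.660e+07 → L_total = 10·log₁₀(8.660e+07) = 79.38 dB(A).

79.4 dB(A)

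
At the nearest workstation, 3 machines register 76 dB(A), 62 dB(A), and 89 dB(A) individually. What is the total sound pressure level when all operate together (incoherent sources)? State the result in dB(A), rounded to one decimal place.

89.2 dB(A)

Incoherent sources combine by intensity addition: L_total = 10·log₁₀(Σ 10^(L_i/10)).
Σ 10^(L/10) = 10^(76/10) + 10^(62/10) + 10^(89/10) = 8.357e+08.
L_total = 10·log₁₀(8.357e+08) = 89.22 dB(A).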